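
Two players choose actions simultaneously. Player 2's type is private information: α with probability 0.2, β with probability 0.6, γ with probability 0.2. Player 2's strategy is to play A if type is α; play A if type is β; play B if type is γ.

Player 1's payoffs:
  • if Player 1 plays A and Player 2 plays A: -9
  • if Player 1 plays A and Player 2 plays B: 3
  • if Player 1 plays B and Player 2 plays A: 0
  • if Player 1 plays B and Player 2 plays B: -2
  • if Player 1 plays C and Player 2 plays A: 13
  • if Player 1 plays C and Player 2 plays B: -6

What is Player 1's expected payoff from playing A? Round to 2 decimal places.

E[A] = 0.2·(-9) + 0.6·(-9) + 0.2·3 = (-1.8) + (-5.4) + 0.6 = -6.6

-6.60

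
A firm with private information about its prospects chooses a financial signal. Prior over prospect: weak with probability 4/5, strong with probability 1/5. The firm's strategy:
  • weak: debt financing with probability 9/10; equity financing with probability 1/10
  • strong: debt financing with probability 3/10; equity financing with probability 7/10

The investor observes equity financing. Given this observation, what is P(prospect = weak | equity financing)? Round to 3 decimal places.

P(equity financing) = (4/5)·(1/10) + (1/5)·(7/10) = 11/50
P(weak | equity financing) = ((4/5)·(1/10)) / (11/50) = (2/25) / (11/50) = 4/11

0.364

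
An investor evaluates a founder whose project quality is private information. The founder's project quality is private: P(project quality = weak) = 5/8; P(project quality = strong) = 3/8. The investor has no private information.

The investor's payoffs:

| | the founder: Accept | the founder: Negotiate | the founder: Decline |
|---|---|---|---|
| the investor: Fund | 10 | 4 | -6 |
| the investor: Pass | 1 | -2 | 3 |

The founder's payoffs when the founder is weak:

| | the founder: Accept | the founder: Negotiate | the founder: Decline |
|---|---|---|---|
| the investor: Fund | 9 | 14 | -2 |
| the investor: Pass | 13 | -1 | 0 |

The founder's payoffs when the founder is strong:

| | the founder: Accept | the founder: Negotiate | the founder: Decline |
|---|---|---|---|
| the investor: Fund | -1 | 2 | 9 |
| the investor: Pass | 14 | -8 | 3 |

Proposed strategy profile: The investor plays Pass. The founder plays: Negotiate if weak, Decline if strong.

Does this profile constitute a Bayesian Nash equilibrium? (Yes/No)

No

The investor plays Pass: E[Pass] = 5/8·(-2) + 3/8·(3) = -1/8; E[Fund] = 1/4. Not best-responding. ✗
The founder (project quality weak), facing Pass: Accept gives 13, Negotiate gives -1, Decline gives 0. Proposed Negotiate is not best — profitable deviation exists. ✗
The founder (project quality strong), facing Pass: Accept gives 14, Negotiate gives -8, Decline gives 3. Proposed Decline is not best — profitable deviation exists. ✗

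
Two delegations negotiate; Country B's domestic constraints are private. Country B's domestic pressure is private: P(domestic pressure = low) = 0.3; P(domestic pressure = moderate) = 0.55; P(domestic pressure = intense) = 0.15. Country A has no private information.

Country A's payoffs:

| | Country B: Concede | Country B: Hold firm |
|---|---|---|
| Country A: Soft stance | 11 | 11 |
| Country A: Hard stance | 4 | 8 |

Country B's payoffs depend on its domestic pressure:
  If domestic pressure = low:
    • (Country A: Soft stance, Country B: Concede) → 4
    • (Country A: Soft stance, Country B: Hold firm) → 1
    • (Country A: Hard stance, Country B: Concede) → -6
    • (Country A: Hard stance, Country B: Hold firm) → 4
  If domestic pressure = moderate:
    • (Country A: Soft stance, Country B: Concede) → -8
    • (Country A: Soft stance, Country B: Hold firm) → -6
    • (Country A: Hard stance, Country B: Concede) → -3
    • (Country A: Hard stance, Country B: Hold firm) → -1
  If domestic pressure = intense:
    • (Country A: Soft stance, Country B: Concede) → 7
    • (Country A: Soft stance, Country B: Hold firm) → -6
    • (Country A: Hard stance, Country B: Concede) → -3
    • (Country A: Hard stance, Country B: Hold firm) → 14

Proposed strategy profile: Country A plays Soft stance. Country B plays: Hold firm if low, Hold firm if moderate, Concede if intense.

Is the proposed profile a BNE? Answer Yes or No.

Country A plays Soft stance: E[Soft stance] = 0.3·(11) + 0.55·(11) + 0.15·(11) = 11; E[Hard stance] = 7.4. Best-responding. ✓
Country B (domestic pressure low), facing Soft stance: Concede gives 4, Hold firm gives 1. Proposed Hold firm is not best — profitable deviation exists. ✗
Country B (domestic pressure moderate), facing Soft stance: Concede gives -8, Hold firm gives -6. Proposed Hold firm is best. ✓
Country B (domestic pressure intense), facing Soft stance: Concede gives 7, Hold firm gives -6. Proposed Concede is best. ✓

No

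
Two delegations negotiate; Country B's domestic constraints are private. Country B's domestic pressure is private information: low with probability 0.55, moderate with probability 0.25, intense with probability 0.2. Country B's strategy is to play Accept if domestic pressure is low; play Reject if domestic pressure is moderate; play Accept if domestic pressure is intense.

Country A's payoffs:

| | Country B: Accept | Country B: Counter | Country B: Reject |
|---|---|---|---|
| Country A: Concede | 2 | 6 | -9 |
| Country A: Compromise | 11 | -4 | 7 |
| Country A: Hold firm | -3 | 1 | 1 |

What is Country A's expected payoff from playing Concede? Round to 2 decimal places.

E[Concede] = 0.55·2 + 0.25·(-9) + 0.2·2 = 1.1 + (-2.25) + 0.4 = -0.75

-0.75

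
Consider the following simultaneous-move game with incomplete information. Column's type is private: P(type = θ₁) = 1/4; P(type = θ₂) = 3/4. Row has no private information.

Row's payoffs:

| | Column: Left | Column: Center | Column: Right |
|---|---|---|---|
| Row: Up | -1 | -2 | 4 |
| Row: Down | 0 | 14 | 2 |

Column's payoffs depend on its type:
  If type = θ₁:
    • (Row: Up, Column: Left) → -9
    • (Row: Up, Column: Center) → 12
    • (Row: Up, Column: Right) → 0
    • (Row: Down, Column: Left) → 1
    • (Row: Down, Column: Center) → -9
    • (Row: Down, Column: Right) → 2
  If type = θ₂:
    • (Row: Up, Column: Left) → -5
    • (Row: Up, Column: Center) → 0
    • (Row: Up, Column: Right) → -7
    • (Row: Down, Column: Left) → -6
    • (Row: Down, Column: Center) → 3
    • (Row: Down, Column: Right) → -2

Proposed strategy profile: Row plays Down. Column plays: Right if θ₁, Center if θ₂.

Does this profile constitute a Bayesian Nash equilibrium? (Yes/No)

A profile is a BNE iff every type of every player is best-responding given beliefs about the other side.
Row plays Down: E[Down] = 1/4·(2) + 3/4·(14) = 11; E[Up] = -1/2. Best-responding. ✓
Column (type θ₁), facing Down: Left gives 1, Center gives -9, Right gives 2. Proposed Right is best. ✓
Column (type θ₂), facing Down: Left gives -6, Center gives 3, Right gives -2. Proposed Center is best. ✓

Yes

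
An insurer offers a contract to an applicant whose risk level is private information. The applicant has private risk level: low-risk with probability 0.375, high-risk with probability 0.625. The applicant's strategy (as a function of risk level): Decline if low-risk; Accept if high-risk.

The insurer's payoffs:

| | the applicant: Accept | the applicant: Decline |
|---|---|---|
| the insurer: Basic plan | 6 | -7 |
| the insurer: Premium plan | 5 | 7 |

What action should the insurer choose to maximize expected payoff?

Premium plan

Compute the insurer's expected payoff for each action, taking the expectation over the applicant's type.
E[Basic plan] = 0.375·(-7) + 0.625·(6) = 1.125
E[Premium plan] = 0.375·(7) + 0.625·(5) = 5.75
Best response: Premium plan (5.75 is the largest).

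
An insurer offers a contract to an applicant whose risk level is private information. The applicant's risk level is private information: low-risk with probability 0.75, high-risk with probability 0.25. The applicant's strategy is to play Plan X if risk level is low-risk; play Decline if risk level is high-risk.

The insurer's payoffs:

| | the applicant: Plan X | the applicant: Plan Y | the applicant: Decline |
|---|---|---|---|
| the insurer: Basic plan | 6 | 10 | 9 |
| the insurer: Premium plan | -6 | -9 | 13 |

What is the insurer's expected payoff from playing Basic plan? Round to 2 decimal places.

6.75

E[Basic plan] = 0.75·6 + 0.25·9 = 4.5 + 2.25 = 6.75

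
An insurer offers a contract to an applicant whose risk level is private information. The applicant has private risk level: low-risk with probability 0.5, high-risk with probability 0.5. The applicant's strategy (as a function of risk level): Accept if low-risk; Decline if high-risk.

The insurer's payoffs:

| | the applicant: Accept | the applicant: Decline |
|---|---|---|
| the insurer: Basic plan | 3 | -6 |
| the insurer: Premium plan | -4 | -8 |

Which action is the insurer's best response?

E[Basic plan] = 0.5·(3) + 0.5·(-6) = -1.5
E[Premium plan] = 0.5·(-4) + 0.5·(-8) = -6
Best response: Basic plan (-1.5 is the largest).

Basic plan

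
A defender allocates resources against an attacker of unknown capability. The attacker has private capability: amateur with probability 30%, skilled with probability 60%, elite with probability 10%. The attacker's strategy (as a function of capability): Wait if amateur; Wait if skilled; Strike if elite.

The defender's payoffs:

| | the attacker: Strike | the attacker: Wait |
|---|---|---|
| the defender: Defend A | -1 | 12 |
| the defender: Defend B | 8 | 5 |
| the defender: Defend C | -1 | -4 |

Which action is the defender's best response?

E[Defend A] = 0.3·(12) + 0.6·(12) + 0.1·(-1) = 10.7
E[Defend B] = 0.3·(5) + 0.6·(5) + 0.1·(8) = 5.3
E[Defend C] = 0.3·(-4) + 0.6·(-4) + 0.1·(-1) = -3.7
Best response: Defend A (10.7 is the largest).

Defend A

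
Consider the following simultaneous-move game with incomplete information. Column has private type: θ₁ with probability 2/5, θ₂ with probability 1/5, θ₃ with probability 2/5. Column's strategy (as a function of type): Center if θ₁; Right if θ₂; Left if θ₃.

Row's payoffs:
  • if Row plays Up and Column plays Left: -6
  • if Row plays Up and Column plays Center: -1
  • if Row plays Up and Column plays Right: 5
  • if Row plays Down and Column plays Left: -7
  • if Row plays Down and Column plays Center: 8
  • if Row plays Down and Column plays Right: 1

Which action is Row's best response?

E[Up] = 2/5·(-1) + 1/5·(5) + 2/5·(-6) = -9/5
E[Down] = 2/5·(8) + 1/5·(1) + 2/5·(-7) = 3/5
Best response: Down (3/5 is the largest).

Down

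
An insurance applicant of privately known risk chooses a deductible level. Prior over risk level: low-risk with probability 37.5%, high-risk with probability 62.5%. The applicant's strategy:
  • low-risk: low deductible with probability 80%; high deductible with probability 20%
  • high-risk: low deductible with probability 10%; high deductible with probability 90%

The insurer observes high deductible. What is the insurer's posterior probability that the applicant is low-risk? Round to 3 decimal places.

0.118

P(high deductible) = 0.375·0.2 + 0.625·0.9 = 0.6375
P(low-risk | high deductible) = (0.375·0.2) / 0.6375 = 0.075 / 0.6375 = 0.117647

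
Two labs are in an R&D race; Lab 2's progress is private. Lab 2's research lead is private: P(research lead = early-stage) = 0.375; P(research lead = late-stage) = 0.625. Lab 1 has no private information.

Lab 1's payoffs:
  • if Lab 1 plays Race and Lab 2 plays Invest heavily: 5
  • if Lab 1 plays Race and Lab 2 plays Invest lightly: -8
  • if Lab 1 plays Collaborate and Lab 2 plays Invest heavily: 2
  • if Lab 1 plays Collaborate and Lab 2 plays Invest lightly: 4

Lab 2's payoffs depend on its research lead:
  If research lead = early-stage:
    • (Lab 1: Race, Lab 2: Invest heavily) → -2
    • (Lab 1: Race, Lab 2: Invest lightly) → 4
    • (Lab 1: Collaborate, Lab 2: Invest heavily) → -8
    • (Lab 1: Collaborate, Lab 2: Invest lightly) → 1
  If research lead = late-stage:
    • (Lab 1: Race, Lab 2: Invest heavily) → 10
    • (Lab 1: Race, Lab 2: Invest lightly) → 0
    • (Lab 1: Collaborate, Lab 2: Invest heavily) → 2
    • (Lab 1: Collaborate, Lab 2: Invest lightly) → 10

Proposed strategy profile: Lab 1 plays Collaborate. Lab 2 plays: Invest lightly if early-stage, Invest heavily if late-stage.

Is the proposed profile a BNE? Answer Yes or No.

No

A profile is a BNE iff every type of every player is best-responding given beliefs about the other side.
Lab 1 plays Collaborate: E[Collaborate] = 0.375·(4) + 0.625·(2) = 2.75; E[Race] = 0.125. Best-responding. ✓
Lab 2 (research lead early-stage), facing Collaborate: Invest heavily gives -8, Invest lightly gives 1. Proposed Invest lightly is best. ✓
Lab 2 (research lead late-stage), facing Collaborate: Invest heavily gives 2, Invest lightly gives 10. Proposed Invest heavily is not best — profitable deviation exists. ✗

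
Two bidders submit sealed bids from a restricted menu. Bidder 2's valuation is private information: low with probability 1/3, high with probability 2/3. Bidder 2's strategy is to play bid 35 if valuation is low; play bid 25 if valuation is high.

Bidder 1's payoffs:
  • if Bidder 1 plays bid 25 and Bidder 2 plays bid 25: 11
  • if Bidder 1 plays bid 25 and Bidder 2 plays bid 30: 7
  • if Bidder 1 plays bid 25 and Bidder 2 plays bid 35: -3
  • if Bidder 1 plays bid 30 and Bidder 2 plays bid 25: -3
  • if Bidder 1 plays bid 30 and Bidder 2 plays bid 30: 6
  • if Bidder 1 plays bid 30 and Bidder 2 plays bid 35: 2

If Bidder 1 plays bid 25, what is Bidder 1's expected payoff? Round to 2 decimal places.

E[bid 25] = 1/3·(-3) + 2/3·11 = (-1) + 22/3 = 19/3

6.33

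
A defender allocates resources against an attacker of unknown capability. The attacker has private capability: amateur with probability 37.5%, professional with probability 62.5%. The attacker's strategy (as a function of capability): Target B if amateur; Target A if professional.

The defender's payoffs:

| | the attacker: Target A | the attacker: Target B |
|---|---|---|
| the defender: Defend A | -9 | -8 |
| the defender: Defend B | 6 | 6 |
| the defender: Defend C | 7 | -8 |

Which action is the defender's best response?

Defend B

E[Defend A] = 0.375·(-8) + 0.625·(-9) = -8.625
E[Defend B] = 0.375·(6) + 0.625·(6) = 6
E[Defend C] = 0.375·(-8) + 0.625·(7) = 1.375
Best response: Defend B (6 is the largest).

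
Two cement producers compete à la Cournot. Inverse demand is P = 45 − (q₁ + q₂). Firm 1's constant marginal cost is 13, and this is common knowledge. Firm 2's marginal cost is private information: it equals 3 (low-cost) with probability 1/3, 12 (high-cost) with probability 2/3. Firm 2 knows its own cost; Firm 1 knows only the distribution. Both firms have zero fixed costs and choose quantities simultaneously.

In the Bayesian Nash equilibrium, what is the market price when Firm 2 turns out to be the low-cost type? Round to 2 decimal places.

19.33

Each type of Firm 2 best-responds to q₁; Firm 1 best-responds to the expected q₂ over Firm 2's types.
Firm 2 with cost c maximizes (45 − (q₁+q₂) − c)·q₂, giving q₂(c) = (45 − c − q₁)/2.
E[c₂] = 1/3·3 + 2/3·12 = 9
Firm 1's FOC against E[q₂] yields q₁ = (45 − 2·13 + E[c₂])/3 = (45 − 26 + 9)/3 = 9.33333.
q₂(low-cost) = 16.3333, so P = 45 − (9.33333 + 16.3333) = 19.3333.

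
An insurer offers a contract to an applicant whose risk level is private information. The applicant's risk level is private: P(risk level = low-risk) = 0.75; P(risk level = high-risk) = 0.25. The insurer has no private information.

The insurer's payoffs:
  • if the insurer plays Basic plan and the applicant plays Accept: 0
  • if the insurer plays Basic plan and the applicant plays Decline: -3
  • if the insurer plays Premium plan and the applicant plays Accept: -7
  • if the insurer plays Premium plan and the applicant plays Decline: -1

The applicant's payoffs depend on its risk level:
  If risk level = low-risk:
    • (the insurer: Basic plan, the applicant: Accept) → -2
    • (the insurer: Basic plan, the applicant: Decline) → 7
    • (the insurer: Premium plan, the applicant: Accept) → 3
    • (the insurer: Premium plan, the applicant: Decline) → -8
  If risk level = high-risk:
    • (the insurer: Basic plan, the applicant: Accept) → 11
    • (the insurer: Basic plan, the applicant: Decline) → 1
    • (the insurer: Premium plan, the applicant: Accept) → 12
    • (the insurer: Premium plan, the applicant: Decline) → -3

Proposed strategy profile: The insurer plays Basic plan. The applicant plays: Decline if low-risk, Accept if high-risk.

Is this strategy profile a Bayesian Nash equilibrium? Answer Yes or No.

The insurer plays Basic plan: E[Basic plan] = 0.75·(-3) + 0.25·(0) = -2.25; E[Premium plan] = -2.5. Best-responding. ✓
The applicant (risk level low-risk), facing Basic plan: Accept gives -2, Decline gives 7. Proposed Decline is best. ✓
The applicant (risk level high-risk), facing Basic plan: Accept gives 11, Decline gives 1. Proposed Accept is best. ✓

Yes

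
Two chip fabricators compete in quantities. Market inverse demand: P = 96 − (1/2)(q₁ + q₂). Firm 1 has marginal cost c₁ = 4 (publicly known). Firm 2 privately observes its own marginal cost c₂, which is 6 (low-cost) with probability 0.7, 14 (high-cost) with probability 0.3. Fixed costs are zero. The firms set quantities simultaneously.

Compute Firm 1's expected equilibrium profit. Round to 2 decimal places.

2065.10

Firm 2 with cost c maximizes (96 − (1/2)(q₁+q₂) − c)·q₂, giving q₂(c) = (96 − c − (1/2)q₁).
E[c₂] = 0.7·6 + 0.3·14 = 8.4
Firm 1's FOC against E[q₂] yields q₁ = (96 − 2·4 + E[c₂])/(3/2) = (96 − 8 + 8.4)/(3/2) = 64.2667.
E[P] = 96 − (1/2)·(q₁ + E[q₂]) = 36.1333; Firm 1's expected profit = (E[P] − 4)·q₁ = (36.1333 − 4)·64.2667 = 2065.1.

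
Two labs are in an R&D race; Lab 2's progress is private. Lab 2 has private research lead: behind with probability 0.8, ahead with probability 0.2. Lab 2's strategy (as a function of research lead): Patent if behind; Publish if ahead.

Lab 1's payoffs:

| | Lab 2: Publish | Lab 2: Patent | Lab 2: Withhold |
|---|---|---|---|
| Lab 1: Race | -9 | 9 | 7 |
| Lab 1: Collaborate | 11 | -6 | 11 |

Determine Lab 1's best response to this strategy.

Compute Lab 1's expected payoff for each action, taking the expectation over Lab 2's type.
E[Race] = 0.8·(9) + 0.2·(-9) = 5.4
E[Collaborate] = 0.8·(-6) + 0.2·(11) = -2.6
Best response: Race (5.4 is the largest).

Race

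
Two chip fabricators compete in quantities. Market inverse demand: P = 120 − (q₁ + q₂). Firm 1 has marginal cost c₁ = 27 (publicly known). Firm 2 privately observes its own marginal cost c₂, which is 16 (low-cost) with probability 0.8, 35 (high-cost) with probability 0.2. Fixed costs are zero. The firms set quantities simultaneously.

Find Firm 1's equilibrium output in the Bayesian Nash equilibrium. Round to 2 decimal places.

28.60

Type-c best response for Firm 2: q₂(c) = (120 − c)/2 − q₁/2.
Firm 1 maximizes expected profit; its first-order condition is 120 − 2q₁ − E[q₂] − 27 = 0.
Substituting E[q₂] and solving: E[c₂] = 19.8, so q₁ = (120 − 2·27 + 19.8)/3 = 28.6.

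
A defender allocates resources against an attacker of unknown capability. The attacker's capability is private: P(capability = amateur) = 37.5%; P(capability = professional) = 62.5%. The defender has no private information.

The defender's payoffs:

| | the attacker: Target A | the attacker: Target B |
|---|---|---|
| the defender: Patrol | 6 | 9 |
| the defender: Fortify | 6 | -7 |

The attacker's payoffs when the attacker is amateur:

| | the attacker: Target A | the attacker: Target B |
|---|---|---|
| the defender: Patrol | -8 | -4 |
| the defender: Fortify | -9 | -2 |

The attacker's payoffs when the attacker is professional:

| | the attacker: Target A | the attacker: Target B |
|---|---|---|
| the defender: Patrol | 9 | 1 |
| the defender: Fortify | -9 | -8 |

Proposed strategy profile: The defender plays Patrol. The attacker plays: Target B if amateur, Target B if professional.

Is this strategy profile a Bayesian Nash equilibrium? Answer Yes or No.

No

A profile is a BNE iff every type of every player is best-responding given beliefs about the other side.
The defender plays Patrol: E[Patrol] = 0.375·(9) + 0.625·(9) = 9; E[Fortify] = -7. Best-responding. ✓
The attacker (capability amateur), facing Patrol: Target A gives -8, Target B gives -4. Proposed Target B is best. ✓
The attacker (capability professional), facing Patrol: Target A gives 9, Target B gives 1. Proposed Target B is not best — profitable deviation exists. ✗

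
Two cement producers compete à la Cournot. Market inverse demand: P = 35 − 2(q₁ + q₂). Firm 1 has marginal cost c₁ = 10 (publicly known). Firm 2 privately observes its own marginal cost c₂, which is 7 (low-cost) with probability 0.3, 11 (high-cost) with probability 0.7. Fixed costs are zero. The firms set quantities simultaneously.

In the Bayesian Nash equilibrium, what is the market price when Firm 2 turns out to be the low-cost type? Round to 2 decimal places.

Type-c best response for Firm 2: q₂(c) = (35 − c)/4 − q₁/2.
Firm 1 maximizes expected profit; its first-order condition is 35 − 4q₁ − 2E[q₂] − 10 = 0.
Substituting E[q₂] and solving: E[c₂] = 9.8, so q₁ = (35 − 2·10 + 9.8)/6 = 4.13333.
q₂(low-cost) = 4.93333, so P = 35 − 2·(4.13333 + 4.93333) = 16.8667.

16.87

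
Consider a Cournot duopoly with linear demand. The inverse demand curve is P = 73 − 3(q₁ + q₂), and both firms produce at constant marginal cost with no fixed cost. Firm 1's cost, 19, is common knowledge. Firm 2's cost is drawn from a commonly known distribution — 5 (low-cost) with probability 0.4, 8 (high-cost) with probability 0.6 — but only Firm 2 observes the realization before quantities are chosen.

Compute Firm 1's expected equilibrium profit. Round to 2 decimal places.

Each type of Firm 2 best-responds to q₁; Firm 1 best-responds to the expected q₂ over Firm 2's types.
Firm 2 with cost c maximizes (73 − 3(q₁+q₂) − c)·q₂, giving q₂(c) = (73 − c − 3q₁)/6.
E[c₂] = 0.4·5 + 0.6·8 = 6.8
Firm 1's FOC against E[q₂] yields q₁ = (73 − 2·19 + E[c₂])/9 = (73 − 38 + 6.8)/9 = 4.64444.
E[P] = 73 − 3·(q₁ + E[q₂]) = 32.9333; Firm 1's expected profit = (E[P] − 19)·q₁ = (32.9333 − 19)·4.64444 = 64.7126.

64.71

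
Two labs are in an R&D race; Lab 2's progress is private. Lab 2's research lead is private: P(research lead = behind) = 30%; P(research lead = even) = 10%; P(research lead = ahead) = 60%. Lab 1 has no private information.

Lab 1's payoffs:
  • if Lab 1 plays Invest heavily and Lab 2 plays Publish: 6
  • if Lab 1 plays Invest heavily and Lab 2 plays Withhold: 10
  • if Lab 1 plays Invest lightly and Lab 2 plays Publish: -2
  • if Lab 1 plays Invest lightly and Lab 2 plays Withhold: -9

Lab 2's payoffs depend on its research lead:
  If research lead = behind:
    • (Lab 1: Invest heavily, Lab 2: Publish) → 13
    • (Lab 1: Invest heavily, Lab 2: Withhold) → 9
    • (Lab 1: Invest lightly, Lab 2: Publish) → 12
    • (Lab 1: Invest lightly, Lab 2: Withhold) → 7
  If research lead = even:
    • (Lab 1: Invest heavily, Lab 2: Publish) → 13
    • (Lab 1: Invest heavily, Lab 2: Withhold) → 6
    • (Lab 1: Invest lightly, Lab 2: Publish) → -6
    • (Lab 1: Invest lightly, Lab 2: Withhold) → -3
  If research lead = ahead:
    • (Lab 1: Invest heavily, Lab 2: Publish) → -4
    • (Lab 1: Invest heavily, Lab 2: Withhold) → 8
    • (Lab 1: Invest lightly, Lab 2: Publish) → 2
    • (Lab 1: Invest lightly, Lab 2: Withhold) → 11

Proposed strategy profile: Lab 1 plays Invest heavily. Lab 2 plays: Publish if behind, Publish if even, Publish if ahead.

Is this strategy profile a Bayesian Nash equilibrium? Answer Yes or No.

No

A profile is a BNE iff every type of every player is best-responding given beliefs about the other side.
Lab 1 plays Invest heavily: E[Invest heavily] = 0.3·(6) + 0.1·(6) + 0.6·(6) = 6; E[Invest lightly] = -2. Best-responding. ✓
Lab 2 (research lead behind), facing Invest heavily: Publish gives 13, Withhold gives 9. Proposed Publish is best. ✓
Lab 2 (research lead even), facing Invest heavily: Publish gives 13, Withhold gives 6. Proposed Publish is best. ✓
Lab 2 (research lead ahead), facing Invest heavily: Publish gives -4, Withhold gives 8. Proposed Publish is not best — profitable deviation exists. ✗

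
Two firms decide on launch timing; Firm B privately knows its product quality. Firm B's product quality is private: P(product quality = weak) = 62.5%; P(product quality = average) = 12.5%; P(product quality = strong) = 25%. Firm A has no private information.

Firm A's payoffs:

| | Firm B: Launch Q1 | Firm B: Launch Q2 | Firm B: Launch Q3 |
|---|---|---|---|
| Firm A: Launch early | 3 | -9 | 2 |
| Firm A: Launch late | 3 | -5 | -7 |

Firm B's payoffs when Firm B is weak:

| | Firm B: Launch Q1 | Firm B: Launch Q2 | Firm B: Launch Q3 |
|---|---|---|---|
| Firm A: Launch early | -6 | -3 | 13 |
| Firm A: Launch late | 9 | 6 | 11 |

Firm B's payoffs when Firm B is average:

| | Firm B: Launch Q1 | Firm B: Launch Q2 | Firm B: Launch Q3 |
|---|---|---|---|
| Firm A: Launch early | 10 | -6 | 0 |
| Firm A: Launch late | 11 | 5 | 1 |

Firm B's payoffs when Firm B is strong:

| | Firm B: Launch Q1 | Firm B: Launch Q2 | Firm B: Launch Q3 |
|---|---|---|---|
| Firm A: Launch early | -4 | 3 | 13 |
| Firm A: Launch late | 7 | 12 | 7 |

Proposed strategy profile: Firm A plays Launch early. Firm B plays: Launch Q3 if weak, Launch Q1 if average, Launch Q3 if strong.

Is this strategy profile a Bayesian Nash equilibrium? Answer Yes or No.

A profile is a BNE iff every type of every player is best-responding given beliefs about the other side.
Firm A plays Launch early: E[Launch early] = 0.625·(2) + 0.125·(3) + 0.25·(2) = 2.125; E[Launch late] = -5.75. Best-responding. ✓
Firm B (product quality weak), facing Launch early: Launch Q1 gives -6, Launch Q2 gives -3, Launch Q3 gives 13. Proposed Launch Q3 is best. ✓
Firm B (product quality average), facing Launch early: Launch Q1 gives 10, Launch Q2 gives -6, Launch Q3 gives 0. Proposed Launch Q1 is best. ✓
Firm B (product quality strong), facing Launch early: Launch Q1 gives -4, Launch Q2 gives 3, Launch Q3 gives 13. Proposed Launch Q3 is best. ✓

Yes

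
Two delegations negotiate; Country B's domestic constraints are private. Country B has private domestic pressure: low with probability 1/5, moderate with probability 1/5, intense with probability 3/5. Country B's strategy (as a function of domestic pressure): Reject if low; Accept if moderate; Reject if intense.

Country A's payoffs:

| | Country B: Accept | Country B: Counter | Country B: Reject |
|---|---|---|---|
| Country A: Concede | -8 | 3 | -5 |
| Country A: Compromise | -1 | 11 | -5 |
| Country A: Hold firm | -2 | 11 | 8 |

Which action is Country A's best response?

Compute Country A's expected payoff for each action, taking the expectation over Country B's type.
E[Concede] = 1/5·(-5) + 1/5·(-8) + 3/5·(-5) = -28/5
E[Compromise] = 1/5·(-5) + 1/5·(-1) + 3/5·(-5) = -21/5
E[Hold firm] = 1/5·(8) + 1/5·(-2) + 3/5·(8) = 6
Best response: Hold firm (6 is the largest).

Hold firm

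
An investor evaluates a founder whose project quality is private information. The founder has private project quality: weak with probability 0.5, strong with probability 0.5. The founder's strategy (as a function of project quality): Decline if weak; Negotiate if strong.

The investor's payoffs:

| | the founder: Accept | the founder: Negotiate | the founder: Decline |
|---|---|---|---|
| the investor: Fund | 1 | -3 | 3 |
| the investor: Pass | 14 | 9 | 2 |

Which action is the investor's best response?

Pass

E[Fund] = 0.5·(3) + 0.5·(-3) = 0
E[Pass] = 0.5·(2) + 0.5·(9) = 5.5
Best response: Pass (5.5 is the largest).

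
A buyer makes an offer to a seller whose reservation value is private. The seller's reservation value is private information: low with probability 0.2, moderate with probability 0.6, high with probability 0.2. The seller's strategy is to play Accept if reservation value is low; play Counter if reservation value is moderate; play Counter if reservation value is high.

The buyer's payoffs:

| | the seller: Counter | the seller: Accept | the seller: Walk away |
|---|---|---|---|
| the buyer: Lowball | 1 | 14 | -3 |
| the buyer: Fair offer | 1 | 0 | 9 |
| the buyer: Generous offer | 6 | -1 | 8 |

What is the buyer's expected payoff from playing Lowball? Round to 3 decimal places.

3.600

Take the expectation over the seller's reservation value, weighting each type's action by its prior probability.
E[Lowball] = 0.2·14 + 0.6·1 + 0.2·1 = 2.8 + 0.6 + 0.2 = 3.6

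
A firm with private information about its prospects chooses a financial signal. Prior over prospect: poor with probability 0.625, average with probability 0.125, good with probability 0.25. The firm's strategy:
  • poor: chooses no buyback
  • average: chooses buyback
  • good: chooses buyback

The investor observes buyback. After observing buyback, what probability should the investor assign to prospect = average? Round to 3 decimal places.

Apply Bayes' rule using the sender's strategy as the likelihood.
P(buyback) = 0.625·0 + 0.125·1 + 0.25·1 = 0.375
P(average | buyback) = (0.125·1) / 0.375 = 0.125 / 0.375 = 0.333333

0.333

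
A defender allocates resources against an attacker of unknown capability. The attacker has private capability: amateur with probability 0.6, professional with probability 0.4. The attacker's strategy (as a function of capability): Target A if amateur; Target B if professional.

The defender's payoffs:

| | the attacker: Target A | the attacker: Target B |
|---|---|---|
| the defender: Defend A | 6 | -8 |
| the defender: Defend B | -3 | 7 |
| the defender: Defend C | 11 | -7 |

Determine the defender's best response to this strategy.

Compute the defender's expected payoff for each action, taking the expectation over the attacker's type.
E[Defend A] = 0.6·(6) + 0.4·(-8) = 0.4
E[Defend B] = 0.6·(-3) + 0.4·(7) = 1
E[Defend C] = 0.6·(11) + 0.4·(-7) = 3.8
Best response: Defend C (3.8 is the largest).

Defend C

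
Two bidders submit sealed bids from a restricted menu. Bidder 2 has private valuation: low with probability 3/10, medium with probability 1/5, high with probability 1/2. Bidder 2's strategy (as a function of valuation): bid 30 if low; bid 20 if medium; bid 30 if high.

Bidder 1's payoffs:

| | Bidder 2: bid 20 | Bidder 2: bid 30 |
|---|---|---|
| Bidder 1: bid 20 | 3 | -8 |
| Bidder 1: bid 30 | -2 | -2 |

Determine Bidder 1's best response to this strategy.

Compute Bidder 1's expected payoff for each action, taking the expectation over Bidder 2's type.
E[bid 20] = 3/10·(-8) + 1/5·(3) + 1/2·(-8) = -29/5
E[bid 30] = 3/10·(-2) + 1/5·(-2) + 1/2·(-2) = -2
Best response: bid 30 (-2 is the largest).

bid 30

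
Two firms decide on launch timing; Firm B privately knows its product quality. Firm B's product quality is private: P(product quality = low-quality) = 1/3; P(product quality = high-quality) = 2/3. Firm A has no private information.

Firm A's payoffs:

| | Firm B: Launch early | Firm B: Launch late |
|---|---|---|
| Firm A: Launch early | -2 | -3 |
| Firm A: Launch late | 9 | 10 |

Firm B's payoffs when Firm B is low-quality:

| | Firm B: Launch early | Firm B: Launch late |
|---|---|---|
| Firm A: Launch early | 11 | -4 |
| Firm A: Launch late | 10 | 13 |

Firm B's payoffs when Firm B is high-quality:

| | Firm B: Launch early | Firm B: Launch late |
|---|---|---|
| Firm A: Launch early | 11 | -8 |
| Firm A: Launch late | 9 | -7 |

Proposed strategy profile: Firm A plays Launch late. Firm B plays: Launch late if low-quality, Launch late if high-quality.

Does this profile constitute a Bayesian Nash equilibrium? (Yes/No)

No

Firm A plays Launch late: E[Launch late] = 1/3·(10) + 2/3·(10) = 10; E[Launch early] = -3. Best-responding. ✓
Firm B (product quality low-quality), facing Launch late: Launch early gives 10, Launch late gives 13. Proposed Launch late is best. ✓
Firm B (product quality high-quality), facing Launch late: Launch early gives 9, Launch late gives -7. Proposed Launch late is not best — profitable deviation exists. ✗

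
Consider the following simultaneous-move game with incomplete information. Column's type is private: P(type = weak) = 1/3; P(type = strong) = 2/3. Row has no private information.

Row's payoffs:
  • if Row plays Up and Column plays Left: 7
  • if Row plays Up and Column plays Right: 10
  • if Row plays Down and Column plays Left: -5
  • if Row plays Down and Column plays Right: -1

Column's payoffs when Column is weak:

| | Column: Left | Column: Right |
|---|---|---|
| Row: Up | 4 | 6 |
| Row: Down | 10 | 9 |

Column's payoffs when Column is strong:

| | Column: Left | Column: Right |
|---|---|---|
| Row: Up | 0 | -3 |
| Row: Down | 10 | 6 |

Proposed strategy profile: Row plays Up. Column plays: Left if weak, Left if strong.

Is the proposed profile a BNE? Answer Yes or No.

No

A profile is a BNE iff every type of every player is best-responding given beliefs about the other side.
Row plays Up: E[Up] = 1/3·(7) + 2/3·(7) = 7; E[Down] = -5. Best-responding. ✓
Column (type weak), facing Up: Left gives 4, Right gives 6. Proposed Left is not best — profitable deviation exists. ✗
Column (type strong), facing Up: Left gives 0, Right gives -3. Proposed Left is best. ✓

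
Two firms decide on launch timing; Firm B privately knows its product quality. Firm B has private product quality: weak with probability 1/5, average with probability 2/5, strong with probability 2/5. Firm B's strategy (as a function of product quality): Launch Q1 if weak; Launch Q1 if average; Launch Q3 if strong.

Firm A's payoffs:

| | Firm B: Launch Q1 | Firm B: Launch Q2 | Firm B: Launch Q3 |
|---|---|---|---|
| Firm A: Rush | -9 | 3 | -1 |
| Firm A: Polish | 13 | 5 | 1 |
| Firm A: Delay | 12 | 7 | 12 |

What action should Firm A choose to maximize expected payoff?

Compute Firm A's expected payoff for each action, taking the expectation over Firm B's type.
E[Rush] = 1/5·(-9) + 2/5·(-9) + 2/5·(-1) = -29/5
E[Polish] = 1/5·(13) + 2/5·(13) + 2/5·(1) = 41/5
E[Delay] = 1/5·(12) + 2/5·(12) + 2/5·(12) = 12
Best response: Delay (12 is the largest).

Delay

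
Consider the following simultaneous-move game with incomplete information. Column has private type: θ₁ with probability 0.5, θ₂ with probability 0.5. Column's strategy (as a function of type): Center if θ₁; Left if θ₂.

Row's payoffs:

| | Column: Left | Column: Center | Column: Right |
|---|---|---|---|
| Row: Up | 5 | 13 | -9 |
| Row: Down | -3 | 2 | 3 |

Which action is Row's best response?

E[Up] = 0.5·(13) + 0.5·(5) = 9
E[Down] = 0.5·(2) + 0.5·(-3) = -0.5
Best response: Up (9 is the largest).

Up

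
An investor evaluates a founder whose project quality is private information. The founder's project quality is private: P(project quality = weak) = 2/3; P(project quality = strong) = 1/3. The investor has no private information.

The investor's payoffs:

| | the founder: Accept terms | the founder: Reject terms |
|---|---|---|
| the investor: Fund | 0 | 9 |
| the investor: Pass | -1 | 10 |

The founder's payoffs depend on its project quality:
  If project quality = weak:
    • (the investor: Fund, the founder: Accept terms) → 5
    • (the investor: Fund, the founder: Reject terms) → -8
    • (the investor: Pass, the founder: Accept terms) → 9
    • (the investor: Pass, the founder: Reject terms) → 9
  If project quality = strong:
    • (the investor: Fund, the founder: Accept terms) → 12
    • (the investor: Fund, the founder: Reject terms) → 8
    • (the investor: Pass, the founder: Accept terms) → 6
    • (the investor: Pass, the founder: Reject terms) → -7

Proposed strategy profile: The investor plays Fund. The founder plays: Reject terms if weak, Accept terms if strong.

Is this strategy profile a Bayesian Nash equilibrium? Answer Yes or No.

No

A profile is a BNE iff every type of every player is best-responding given beliefs about the other side.
The investor plays Fund: E[Fund] = 2/3·(9) + 1/3·(0) = 6; E[Pass] = 19/3. Not best-responding. ✗
The founder (project quality weak), facing Fund: Accept terms gives 5, Reject terms gives -8. Proposed Reject terms is not best — profitable deviation exists. ✗
The founder (project quality strong), facing Fund: Accept terms gives 12, Reject terms gives 8. Proposed Accept terms is best. ✓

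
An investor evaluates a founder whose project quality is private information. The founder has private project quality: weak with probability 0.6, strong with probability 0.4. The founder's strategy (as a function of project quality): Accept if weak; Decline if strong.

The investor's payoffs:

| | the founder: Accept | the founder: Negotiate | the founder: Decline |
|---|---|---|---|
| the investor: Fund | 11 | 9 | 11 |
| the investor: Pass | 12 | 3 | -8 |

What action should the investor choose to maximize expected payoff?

E[Fund] = 0.6·(11) + 0.4·(11) = 11
E[Pass] = 0.6·(12) + 0.4·(-8) = 4
Best response: Fund (11 is the largest).

Fund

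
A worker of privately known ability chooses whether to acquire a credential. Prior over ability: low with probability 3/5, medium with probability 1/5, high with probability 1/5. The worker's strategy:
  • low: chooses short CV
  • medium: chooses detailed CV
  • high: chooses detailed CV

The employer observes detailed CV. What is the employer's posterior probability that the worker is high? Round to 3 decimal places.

0.500

P(detailed CV) = (3/5)·0 + (1/5)·1 + (1/5)·1 = 2/5
P(high | detailed CV) = ((1/5)·1) / (2/5) = (1/5) / (2/5) = 1/2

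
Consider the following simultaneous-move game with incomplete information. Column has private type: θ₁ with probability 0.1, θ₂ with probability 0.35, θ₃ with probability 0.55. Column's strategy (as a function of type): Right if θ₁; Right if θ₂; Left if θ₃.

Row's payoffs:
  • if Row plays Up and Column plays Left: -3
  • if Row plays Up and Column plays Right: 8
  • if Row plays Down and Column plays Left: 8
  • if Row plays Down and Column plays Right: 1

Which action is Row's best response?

Down

E[Up] = 0.1·(8) + 0.35·(8) + 0.55·(-3) = 1.95
E[Down] = 0.1·(1) + 0.35·(1) + 0.55·(8) = 4.85
Best response: Down (4.85 is the largest).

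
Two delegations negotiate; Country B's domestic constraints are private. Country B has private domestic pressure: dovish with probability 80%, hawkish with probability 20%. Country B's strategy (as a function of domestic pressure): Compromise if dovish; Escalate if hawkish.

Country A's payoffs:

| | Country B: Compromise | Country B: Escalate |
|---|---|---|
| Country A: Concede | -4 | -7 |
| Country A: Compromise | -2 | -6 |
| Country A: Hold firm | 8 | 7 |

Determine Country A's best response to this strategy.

Hold firm

Compute Country A's expected payoff for each action, taking the expectation over Country B's type.
E[Concede] = 0.8·(-4) + 0.2·(-7) = -4.6
E[Compromise] = 0.8·(-2) + 0.2·(-6) = -2.8
E[Hold firm] = 0.8·(8) + 0.2·(7) = 7.8
Best response: Hold firm (7.8 is the largest).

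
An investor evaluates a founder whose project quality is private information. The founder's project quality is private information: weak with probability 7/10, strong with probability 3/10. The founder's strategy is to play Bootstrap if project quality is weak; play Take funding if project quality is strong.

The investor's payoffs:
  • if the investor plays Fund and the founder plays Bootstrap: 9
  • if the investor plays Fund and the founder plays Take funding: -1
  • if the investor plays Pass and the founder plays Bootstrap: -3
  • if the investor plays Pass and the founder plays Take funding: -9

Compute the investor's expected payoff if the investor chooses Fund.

E[Fund] = 7/10·9 + 3/10·(-1) = 63/10 + (-3/10) = 6

6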